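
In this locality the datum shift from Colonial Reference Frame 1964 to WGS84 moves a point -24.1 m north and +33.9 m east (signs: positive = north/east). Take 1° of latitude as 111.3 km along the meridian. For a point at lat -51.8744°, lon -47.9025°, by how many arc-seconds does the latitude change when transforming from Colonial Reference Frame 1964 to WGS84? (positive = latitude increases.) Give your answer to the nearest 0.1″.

Δφ = -0.8″

1° of latitude = 111.3 km, so Δφ = -24.1 / 111300 = -0.0002165° = -0.780″.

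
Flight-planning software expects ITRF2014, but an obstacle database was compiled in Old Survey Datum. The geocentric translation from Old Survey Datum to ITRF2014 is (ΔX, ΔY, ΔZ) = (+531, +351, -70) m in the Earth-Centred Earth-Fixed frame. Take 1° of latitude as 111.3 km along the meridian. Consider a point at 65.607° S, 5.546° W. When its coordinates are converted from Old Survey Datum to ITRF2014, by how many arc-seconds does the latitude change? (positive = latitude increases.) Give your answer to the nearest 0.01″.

sin φ = -0.910734, cos φ = 0.412993, sin λ = -0.096645, cos λ = 0.995319.
North component: ΔN = −sin φ cos λ·ΔX − sin φ sin λ·ΔY + cos φ·ΔZ = −(-0.910734)(0.995319)(531) − (-0.910734)(-0.096645)(351) + (0.412993)(-70) = 421.53 m.
1° of latitude spans 111300 m, so Δφ = 421.53 / 111300 × 3600 = 13.634″.

Δφ = 13.63″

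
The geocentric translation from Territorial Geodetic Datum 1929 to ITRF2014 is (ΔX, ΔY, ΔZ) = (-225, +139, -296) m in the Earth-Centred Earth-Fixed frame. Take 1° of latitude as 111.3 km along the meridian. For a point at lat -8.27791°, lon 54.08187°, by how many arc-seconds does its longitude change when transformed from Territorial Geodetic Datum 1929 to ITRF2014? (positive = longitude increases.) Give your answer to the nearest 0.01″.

sin φ = -0.143975, cos φ = 0.989581, sin λ = 0.809856, cos λ = 0.586629.
East component: ΔE = −sin λ·ΔX + cos λ·ΔY = −(0.809856)(-225) + (0.586629)(139) = 263.76 m.
1° of latitude spans 111300 m; at latitude φ, 1° of longitude spans that × cos φ = 110140.4 m, so Δλ = 263.76 / 110140.4 × 3600 = 8.621″.

Δλ = 8.62″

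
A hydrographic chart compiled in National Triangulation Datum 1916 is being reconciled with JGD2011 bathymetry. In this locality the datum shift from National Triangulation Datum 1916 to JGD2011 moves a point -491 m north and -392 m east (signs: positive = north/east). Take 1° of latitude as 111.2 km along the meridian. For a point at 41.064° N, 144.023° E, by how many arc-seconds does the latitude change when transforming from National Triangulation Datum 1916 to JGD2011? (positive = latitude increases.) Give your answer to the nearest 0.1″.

1° of latitude = 111.2 km, so Δφ = -491.0 / 111200 = -0.0044155° = -15.896″.

Δφ = -15.9″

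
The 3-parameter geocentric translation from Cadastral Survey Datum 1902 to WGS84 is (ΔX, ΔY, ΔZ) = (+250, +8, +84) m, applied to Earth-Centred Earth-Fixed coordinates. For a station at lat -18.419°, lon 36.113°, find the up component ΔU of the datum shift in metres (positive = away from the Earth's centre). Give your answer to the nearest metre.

The local up (radial) axis is (cos φ cos λ, cos φ sin λ, sin φ), giving ΔU = 191.618 + 4.473 − 26.541 = 169.55 m.

ΔU = 170 m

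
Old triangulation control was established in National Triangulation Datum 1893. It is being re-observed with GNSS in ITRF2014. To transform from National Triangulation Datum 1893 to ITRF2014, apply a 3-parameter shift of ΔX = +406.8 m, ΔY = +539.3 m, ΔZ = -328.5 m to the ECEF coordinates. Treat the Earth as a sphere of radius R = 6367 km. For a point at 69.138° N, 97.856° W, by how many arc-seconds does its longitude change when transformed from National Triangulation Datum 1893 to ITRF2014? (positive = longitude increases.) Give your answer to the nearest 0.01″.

Δλ = 29.95″

sin φ = 0.934441, cos φ = 0.356118, sin λ = -0.990615, cos λ = -0.136684.
East component: ΔE = −sin λ·ΔX + cos λ·ΔY = −(-0.990615)(406.8) + (-0.136684)(539.3) = 329.27 m.
1° of latitude spans πR/180 = 111125 m; at latitude φ, 1° of longitude spans that × cos φ = 39573.7 m, so Δλ = 329.27 / 39573.7 × 3600 = 29.953″.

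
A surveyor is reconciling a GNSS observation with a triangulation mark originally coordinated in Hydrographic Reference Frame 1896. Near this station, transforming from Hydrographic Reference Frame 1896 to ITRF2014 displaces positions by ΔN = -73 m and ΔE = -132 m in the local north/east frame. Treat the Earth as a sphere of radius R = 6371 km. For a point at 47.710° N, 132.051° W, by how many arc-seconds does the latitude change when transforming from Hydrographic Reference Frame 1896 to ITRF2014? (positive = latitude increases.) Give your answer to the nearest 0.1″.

Δφ = -2.4″

On a sphere of radius R, 1 rad of latitude = R, so Δφ = ΔN / R = -73.0 / 6371000 = -1.1458e-05 rad = -2.363″.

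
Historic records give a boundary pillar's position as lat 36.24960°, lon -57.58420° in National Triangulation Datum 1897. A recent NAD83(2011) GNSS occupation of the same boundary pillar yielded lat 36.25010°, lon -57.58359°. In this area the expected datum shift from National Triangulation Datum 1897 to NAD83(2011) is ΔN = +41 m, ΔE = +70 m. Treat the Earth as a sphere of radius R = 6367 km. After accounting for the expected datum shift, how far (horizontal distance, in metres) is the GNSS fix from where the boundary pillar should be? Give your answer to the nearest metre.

Observed coordinate differences: Δφ = +0.00050°, Δλ = +0.00061°.
Converting to metres (1° lat = 111125 m, cos φ = 0.806449): observed ΔN = 55.6 m, observed ΔE = 54.7 m.
Subtracting the expected shift leaves a residual of 55.6 − (41) = 14.6 m north and 54.7 − (70) = -15.3 m east.
Residual distance = √(14.6² + (-15.3)²) = 21.1 m.

21 m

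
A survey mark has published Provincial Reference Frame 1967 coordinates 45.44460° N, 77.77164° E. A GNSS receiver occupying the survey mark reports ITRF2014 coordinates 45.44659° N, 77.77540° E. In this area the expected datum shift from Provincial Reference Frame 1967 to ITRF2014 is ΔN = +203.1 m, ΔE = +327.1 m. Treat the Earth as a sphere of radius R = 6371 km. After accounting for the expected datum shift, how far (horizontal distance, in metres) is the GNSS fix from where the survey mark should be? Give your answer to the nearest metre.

Observed coordinate differences: Δφ = +0.00199°, Δλ = +0.00376°.
Converting to metres (1° lat = 111195 m, cos φ = 0.701599): observed ΔN = 221.3 m, observed ΔE = 293.3 m.
Subtracting the expected shift leaves a residual of 221.3 − (203.1) = 18.2 m north and 293.3 − (327.1) = -33.8 m east.
Residual distance = √(18.2² + (-33.8)²) = 38.3 m.

38 m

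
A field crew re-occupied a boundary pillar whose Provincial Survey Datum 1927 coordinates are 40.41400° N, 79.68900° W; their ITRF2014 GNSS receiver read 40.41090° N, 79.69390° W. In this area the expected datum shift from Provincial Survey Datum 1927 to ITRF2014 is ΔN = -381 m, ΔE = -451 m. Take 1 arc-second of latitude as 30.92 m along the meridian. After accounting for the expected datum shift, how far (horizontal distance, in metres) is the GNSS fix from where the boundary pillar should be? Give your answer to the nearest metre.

51 m

Observed coordinate differences: Δφ = -0.00310°, Δλ = -0.00490°.
Converting to metres (1° lat = 111312 m, cos φ = 0.761380): observed ΔN = -345.1 m, observed ΔE = -415.3 m.
Subtracting the expected shift leaves a residual of -345.1 − (-381) = 35.9 m north and -415.3 − (-451) = 35.7 m east.
Residual distance = √(35.9² + 35.7²) = 50.7 m.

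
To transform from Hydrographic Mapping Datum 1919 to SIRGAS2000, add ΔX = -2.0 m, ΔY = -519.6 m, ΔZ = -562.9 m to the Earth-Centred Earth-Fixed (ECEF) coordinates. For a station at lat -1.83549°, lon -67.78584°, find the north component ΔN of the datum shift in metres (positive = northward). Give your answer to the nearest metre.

ΔN = -547 m

The local north axis is (−sin φ cos λ, −sin φ sin λ, cos φ), giving ΔN = -0.024 + 15.407 − 562.611 = -547.23 m.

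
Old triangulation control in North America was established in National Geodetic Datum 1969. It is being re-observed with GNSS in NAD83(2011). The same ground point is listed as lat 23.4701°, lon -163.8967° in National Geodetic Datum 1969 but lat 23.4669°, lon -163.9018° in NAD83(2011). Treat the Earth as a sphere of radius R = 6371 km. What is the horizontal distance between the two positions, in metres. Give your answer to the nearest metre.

Δφ = 23.4669° − 23.4701° = -0.0032°; Δλ = -163.9018° − -163.8967° = -0.0051°.
1° along a meridian = πR/180 = 111195 m.
ΔN = Δφ × 111195 = -355.8 m; ΔE = Δλ × 111195 × cos(23.4701°) = -0.0051 × 111195 × 0.917268 = -520.2 m.
Distance = √(ΔE² + ΔN²) = √((-520.2)² + (-355.8)²) = 630.2 m.

630 m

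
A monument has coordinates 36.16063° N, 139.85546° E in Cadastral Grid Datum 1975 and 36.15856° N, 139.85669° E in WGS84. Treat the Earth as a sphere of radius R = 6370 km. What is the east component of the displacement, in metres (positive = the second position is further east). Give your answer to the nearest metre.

Δφ = 36.15856° − 36.16063° = -0.00207°; Δλ = 139.85669° − 139.85546° = +0.00123°.
1° along a meridian = πR/180 = 111177 m.
ΔN = Δφ × 111177 = -230.1 m; ΔE = Δλ × 111177 × cos(36.16063°) = +0.00123 × 111177 × 0.807366 = 110.4 m.

ΔE = 110 m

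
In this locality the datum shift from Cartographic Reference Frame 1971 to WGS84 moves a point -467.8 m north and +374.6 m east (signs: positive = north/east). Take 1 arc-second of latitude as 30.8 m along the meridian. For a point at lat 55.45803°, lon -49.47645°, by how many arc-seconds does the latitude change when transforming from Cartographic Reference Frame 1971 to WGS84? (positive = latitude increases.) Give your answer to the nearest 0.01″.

Δφ = -15.19″

1″ of latitude = 30.80 m, so Δφ = -467.8 / 30.80 = -15.188″.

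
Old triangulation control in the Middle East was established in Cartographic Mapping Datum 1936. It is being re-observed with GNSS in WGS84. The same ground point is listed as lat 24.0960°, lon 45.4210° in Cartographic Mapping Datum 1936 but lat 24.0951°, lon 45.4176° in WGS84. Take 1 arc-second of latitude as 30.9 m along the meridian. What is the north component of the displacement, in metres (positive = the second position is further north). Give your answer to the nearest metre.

ΔN = -100 m

Δφ = 24.0951° − 24.0960° = -0.0009°; Δλ = 45.4176° − 45.4210° = -0.0034°.
1° of latitude = 3600 × 30.90 = 111240 m.
ΔN = Δφ × 111240 = -100.1 m; ΔE = Δλ × 111240 × cos(24.0960°) = -0.0034 × 111240 × 0.912863 = -345.3 m.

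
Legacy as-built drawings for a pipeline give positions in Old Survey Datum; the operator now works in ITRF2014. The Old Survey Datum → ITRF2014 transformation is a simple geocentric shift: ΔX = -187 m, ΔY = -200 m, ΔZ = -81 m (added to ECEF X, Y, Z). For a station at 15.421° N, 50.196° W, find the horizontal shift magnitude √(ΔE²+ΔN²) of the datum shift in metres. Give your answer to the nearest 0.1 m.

285.3 m

At φ = 15.421°, λ = -50.196°: sin φ = 0.265909, cos φ = 0.963998, sin λ = -0.768239, cos λ = 0.640163.
ΔE = −sin λ·ΔX + cos λ·ΔY = −(-0.768239)·(-187) + (0.640163)·(-200) = -271.69 m.
ΔN = −sin φ cos λ·ΔX − sin φ sin λ·ΔY + cos φ·ΔZ = −(0.265909)(0.640163)(-187) − (0.265909)(-0.768239)(-200) + (0.963998)(-81) = -87.11 m.
Horizontal magnitude = √(ΔE² + ΔN²) = √((-271.69)² + (-87.11)²) = 285.32 m.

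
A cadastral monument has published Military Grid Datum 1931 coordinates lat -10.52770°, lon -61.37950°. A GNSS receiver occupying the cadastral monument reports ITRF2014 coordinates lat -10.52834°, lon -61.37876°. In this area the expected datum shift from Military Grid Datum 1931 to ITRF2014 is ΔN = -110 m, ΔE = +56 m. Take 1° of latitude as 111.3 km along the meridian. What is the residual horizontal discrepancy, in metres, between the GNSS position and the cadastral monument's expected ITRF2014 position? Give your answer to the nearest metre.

Observed coordinate differences: Δφ = -0.00064°, Δλ = +0.00074°.
Converting to metres (1° lat = 111300 m, cos φ = 0.983167): observed ΔN = -71.2 m, observed ΔE = 81.0 m.
Subtracting the expected shift leaves a residual of -71.2 − (-110) = 38.8 m north and 81.0 − (56) = 25.0 m east.
Residual distance = √(38.8² + 25.0²) = 46.1 m.

46 m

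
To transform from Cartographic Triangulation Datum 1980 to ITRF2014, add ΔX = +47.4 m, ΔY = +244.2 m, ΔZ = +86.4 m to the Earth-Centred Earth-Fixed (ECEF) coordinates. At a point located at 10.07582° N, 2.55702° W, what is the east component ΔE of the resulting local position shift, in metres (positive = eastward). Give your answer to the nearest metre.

ΔE = 246 m

At φ = 10.07582°, λ = -2.55702°: sin φ = 0.174951, cos φ = 0.984577, sin λ = -0.044614, cos λ = 0.999004.
ΔE = −sin λ·ΔX + cos λ·ΔY = −(-0.044614)·(47.4) + (0.999004)·(244.2) = 246.07 m.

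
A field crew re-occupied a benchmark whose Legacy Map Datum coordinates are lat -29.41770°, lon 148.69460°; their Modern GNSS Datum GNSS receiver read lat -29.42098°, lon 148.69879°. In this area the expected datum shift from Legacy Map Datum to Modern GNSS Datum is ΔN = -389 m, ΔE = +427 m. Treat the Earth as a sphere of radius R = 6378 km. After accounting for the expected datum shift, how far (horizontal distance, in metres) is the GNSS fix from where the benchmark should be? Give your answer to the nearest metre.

Observed coordinate differences: Δφ = -0.00328°, Δλ = +0.00419°.
Converting to metres (1° lat = 111317 m, cos φ = 0.871062): observed ΔN = -365.1 m, observed ΔE = 406.3 m.
Subtracting the expected shift leaves a residual of -365.1 − (-389) = 23.9 m north and 406.3 − (427) = -20.7 m east.
Residual distance = √(23.9² + (-20.7)²) = 31.6 m.

32 m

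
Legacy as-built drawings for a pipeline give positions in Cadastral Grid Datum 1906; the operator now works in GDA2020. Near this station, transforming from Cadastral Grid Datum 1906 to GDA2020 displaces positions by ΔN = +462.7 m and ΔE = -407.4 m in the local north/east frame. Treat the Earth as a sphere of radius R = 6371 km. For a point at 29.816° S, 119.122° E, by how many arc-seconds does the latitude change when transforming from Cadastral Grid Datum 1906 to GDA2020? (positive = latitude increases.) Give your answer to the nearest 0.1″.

On a sphere of radius R, 1 rad of latitude = R, so Δφ = ΔN / R = 462.7 / 6371000 = 7.2626e-05 rad = 14.980″.

Δφ = 15.0″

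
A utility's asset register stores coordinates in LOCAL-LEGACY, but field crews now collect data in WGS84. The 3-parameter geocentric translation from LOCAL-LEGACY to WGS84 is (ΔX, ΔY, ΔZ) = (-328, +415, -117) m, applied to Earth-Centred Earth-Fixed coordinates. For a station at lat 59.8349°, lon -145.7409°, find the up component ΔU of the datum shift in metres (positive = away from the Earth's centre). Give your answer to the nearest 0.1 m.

ΔU = -82.3 m

At φ = 59.8349°, λ = -145.7409°: sin φ = 0.864581, cos φ = 0.502493, sin λ = -0.562936, cos λ = -0.826500.
ΔU = cos φ cos λ·ΔX + cos φ sin λ·ΔY + sin φ·ΔZ = (0.502493)(-0.826500)(-328) + (0.502493)(-0.562936)(415) + (0.864581)(-117) = -82.33 m.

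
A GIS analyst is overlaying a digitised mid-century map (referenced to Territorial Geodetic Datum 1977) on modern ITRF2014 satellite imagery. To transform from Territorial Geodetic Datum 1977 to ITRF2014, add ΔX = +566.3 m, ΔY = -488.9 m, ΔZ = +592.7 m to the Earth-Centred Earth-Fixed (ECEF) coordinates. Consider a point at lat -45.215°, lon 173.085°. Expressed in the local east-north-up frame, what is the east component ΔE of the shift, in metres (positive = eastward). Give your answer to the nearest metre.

The local east axis at (φ, λ) is (−sin λ, cos λ, 0), so ΔE = −sin(173.085°)·566.3 + cos(173.085°)·(-488.9) = 417.16 m.

ΔE = 417 m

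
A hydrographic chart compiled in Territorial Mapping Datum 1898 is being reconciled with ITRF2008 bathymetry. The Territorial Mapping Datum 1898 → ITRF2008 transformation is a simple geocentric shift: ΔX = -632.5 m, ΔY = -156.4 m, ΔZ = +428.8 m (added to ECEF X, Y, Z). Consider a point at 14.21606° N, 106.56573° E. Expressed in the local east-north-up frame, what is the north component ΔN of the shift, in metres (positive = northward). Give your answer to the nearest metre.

ΔN = 408 m

The local north axis is (−sin φ cos λ, −sin φ sin λ, cos φ), giving ΔN = -44.287 + 36.814 + 415.669 = 408.20 m.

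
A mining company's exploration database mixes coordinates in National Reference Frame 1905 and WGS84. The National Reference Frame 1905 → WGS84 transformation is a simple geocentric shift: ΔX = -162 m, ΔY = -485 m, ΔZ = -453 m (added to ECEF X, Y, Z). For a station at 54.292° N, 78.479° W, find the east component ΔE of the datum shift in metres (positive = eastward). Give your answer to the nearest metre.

At φ = 54.292°, λ = -78.479°: sin φ = 0.812002, cos φ = 0.583655, sin λ = -0.979852, cos λ = 0.199727.
ΔE = −sin λ·ΔX + cos λ·ΔY = −(-0.979852)·(-162) + (0.199727)·(-485) = -255.60 m.

ΔE = -256 m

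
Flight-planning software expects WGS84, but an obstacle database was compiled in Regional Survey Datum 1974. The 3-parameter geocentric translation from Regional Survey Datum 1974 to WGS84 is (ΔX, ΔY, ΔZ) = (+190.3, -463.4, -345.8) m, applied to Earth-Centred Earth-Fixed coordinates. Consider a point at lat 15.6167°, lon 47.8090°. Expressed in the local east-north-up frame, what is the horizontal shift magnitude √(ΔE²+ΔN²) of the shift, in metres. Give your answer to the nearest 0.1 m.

529.3 m

The local east axis at (φ, λ) is (−sin λ, cos λ, 0), so ΔE = −sin(47.8090°)·190.3 + cos(47.8090°)·(-463.4) = -452.22 m.
The local north axis is (−sin φ cos λ, −sin φ sin λ, cos φ), giving ΔN = -34.406 + 92.427 − 333.034 = -275.01 m.
Horizontal magnitude = √(ΔE² + ΔN²) = √((-452.22)² + (-275.01)²) = 529.28 m.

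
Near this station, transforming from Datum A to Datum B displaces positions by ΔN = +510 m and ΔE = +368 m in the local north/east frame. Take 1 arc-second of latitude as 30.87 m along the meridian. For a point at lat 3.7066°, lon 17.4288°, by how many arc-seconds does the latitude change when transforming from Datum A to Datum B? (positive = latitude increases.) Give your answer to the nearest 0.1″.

Δφ = 16.5″

1″ of latitude = 30.87 m, so Δφ = 510.0 / 30.87 = 16.521″.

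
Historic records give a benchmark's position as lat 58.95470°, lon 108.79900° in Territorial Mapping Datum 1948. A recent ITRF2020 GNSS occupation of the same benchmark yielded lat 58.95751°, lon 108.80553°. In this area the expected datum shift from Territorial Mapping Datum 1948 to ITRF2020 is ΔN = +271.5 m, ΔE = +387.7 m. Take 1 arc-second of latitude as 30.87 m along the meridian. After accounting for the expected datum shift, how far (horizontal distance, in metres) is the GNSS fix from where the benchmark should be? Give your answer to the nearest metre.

Observed coordinate differences: Δφ = +0.00281°, Δλ = +0.00653°.
Converting to metres (1° lat = 111132 m, cos φ = 0.515716): observed ΔN = 312.3 m, observed ΔE = 374.3 m.
Subtracting the expected shift leaves a residual of 312.3 − (271.5) = 40.8 m north and 374.3 − (387.7) = -13.4 m east.
Residual distance = √(40.8² + (-13.4)²) = 42.9 m.

43 m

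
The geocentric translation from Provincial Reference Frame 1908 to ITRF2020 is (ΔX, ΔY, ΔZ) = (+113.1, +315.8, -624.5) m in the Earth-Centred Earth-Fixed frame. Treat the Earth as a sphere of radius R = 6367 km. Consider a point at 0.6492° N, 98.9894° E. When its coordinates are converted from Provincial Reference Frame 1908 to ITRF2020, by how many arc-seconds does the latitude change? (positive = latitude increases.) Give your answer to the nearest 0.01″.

Δφ = -20.34″

sin φ = 0.011330, cos φ = 0.999936, sin λ = 0.987717, cos λ = -0.156252.
North component: ΔN = −sin φ cos λ·ΔX − sin φ sin λ·ΔY + cos φ·ΔZ = −(0.011330)(-0.156252)(113.1) − (0.011330)(0.987717)(315.8) + (0.999936)(-624.5) = -627.79 m.
1° of latitude spans πR/180 = 111125 m, so Δφ = -627.79 / 111125 × 3600 = -20.338″.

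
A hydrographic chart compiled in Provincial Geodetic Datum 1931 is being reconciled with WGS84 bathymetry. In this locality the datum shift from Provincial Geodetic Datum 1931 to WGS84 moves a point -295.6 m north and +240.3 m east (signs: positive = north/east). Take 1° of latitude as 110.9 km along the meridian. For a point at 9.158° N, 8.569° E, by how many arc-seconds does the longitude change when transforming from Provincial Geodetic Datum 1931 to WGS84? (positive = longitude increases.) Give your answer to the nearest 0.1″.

Δλ = 7.9″

At latitude 9.158°, cos φ = 0.987253.
1° of longitude at this latitude = 110.9 × cos φ = 109.49 km, so Δλ = 240.3 / 109486.4 = 0.0021948° = 7.901″.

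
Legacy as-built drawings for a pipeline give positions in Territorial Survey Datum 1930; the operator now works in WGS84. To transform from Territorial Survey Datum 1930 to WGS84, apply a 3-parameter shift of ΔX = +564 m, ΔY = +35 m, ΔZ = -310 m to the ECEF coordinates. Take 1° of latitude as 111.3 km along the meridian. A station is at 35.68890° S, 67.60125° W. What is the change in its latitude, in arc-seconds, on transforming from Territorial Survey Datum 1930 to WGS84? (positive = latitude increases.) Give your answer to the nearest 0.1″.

Δφ = -4.7″

sin φ = -0.583384, cos φ = 0.812197, sin λ = -0.924554, cos λ = 0.381050.
North component: ΔN = −sin φ cos λ·ΔX − sin φ sin λ·ΔY + cos φ·ΔZ = −(-0.583384)(0.381050)(564) − (-0.583384)(-0.924554)(35) + (0.812197)(-310) = -145.28 m.
1° of latitude spans 111300 m, so Δφ = -145.28 / 111300 × 3600 = -4.699″.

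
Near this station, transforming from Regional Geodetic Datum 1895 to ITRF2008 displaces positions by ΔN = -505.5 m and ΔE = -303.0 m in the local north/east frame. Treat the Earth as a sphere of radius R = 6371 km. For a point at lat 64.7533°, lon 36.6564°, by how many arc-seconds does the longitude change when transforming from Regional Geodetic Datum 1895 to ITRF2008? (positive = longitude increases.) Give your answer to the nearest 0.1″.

Δλ = -23.0″

At latitude 64.7533°, cos φ = 0.426517.
One radian of longitude at latitude φ spans R cos φ, so Δλ = ΔE / (R cos φ) = -303.0 / (6371000 × 0.426517) = -1.1151e-04 rad = -23.000″.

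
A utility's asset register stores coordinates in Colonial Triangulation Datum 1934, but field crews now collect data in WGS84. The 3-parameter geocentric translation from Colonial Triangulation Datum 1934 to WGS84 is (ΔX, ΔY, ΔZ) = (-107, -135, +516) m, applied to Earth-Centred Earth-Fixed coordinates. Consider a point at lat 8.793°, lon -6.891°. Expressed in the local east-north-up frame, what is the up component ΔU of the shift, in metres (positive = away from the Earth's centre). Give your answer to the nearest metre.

At φ = 8.793°, λ = -6.891°: sin φ = 0.152865, cos φ = 0.988247, sin λ = -0.119981, cos λ = 0.992776.
ΔU = cos φ cos λ·ΔX + cos φ sin λ·ΔY + sin φ·ΔZ = (0.988247)(0.992776)(-107) + (0.988247)(-0.119981)(-135) + (0.152865)(516) = -10.09 m.

ΔU = -10 m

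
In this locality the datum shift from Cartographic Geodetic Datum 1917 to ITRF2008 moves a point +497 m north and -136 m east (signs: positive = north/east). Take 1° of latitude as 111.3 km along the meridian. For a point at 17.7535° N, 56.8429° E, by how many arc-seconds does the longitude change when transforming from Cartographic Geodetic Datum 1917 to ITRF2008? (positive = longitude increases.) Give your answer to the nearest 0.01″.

Δλ = -4.62″

At latitude 17.7535°, cos φ = 0.952377.
1° of longitude at this latitude = 111.3 × cos φ = 106.00 km, so Δλ = -136.0 / 105999.6 = -0.0012830° = -4.619″.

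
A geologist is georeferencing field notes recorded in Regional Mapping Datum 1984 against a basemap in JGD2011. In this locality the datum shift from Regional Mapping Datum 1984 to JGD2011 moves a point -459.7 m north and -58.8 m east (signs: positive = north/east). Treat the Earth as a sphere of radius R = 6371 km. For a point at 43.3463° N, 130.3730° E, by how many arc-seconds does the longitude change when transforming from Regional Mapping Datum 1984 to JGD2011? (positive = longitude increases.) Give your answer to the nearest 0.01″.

At latitude 43.3463°, cos φ = 0.727218.
One radian of longitude at latitude φ spans R cos φ, so Δλ = ΔE / (R cos φ) = -58.8 / (6371000 × 0.727218) = -1.2691e-05 rad = -2.618″.

Δλ = -2.62″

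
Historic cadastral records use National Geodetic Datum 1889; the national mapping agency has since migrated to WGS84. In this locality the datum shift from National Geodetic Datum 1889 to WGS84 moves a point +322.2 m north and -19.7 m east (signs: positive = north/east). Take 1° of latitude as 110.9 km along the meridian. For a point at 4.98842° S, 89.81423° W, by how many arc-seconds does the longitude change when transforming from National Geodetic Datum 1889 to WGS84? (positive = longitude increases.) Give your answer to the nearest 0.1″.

Δλ = -0.6″

At latitude -4.98842°, cos φ = 0.996212.
1° of longitude at this latitude = 110.9 × cos φ = 110.48 km, so Δλ = -19.7 / 110479.9 = -0.0001783° = -0.642″.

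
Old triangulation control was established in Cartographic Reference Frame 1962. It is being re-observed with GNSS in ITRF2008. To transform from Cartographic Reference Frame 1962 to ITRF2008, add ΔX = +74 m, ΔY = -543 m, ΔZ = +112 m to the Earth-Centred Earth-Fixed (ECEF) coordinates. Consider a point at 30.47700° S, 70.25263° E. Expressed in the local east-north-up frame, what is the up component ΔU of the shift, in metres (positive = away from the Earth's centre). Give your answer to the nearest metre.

ΔU = -476 m

At φ = -30.47700°, λ = 70.25263°: sin φ = -0.507192, cos φ = 0.861833, sin λ = 0.941192, cos λ = 0.337874.
ΔU = cos φ cos λ·ΔX + cos φ sin λ·ΔY + sin φ·ΔZ = (0.861833)(0.337874)(74) + (0.861833)(0.941192)(-543) + (-0.507192)(112) = -475.71 m.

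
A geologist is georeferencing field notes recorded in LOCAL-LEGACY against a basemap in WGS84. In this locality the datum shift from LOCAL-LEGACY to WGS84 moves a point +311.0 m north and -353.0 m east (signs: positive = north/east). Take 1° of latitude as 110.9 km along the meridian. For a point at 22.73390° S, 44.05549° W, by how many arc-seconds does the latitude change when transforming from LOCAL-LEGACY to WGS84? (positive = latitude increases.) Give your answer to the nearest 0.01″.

Δφ = 10.10″

1° of latitude = 110.9 km, so Δφ = 311.0 / 110900 = 0.0028043° = 10.096″.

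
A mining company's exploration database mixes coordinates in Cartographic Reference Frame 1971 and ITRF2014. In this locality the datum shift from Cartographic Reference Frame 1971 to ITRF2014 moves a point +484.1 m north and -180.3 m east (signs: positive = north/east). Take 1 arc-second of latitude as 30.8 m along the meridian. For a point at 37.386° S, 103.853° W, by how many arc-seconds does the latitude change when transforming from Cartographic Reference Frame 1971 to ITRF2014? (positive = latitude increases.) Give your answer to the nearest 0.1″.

Δφ = 15.7″

1″ of latitude = 30.80 m, so Δφ = 484.1 / 30.80 = 15.718″.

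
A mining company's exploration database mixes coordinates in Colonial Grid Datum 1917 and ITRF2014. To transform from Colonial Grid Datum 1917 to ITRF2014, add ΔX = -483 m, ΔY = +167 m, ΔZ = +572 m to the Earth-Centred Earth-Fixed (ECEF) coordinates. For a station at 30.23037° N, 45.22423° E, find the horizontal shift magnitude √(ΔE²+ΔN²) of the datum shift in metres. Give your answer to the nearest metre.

The local east axis at (φ, λ) is (−sin λ, cos λ, 0), so ΔE = −sin(45.22423°)·(-483) + cos(45.22423°)·167 = 460.49 m.
The local north axis is (−sin φ cos λ, −sin φ sin λ, cos φ), giving ΔN = 171.280 − 59.686 + 494.213 = 605.81 m.
Horizontal magnitude = √(ΔE² + ΔN²) = √(460.49² + 605.81²) = 760.95 m.

761 m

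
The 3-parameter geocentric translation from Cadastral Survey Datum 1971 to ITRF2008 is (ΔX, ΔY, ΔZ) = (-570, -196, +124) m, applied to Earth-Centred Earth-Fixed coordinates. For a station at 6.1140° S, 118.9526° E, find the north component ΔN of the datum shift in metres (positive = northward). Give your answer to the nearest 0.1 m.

The local north axis is (−sin φ cos λ, −sin φ sin λ, cos φ), giving ΔN = 29.388 − 18.266 + 123.295 = 134.42 m.

ΔN = 134.4 m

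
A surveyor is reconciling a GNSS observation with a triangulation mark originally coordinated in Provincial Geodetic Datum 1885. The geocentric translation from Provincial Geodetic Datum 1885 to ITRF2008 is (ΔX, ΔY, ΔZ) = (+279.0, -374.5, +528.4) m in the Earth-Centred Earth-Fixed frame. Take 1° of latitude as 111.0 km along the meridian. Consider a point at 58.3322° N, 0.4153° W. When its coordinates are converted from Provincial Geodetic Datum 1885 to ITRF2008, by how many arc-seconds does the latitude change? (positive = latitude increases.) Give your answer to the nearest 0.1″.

Δφ = 1.2″

sin φ = 0.851106, cos φ = 0.524993, sin λ = -0.007248, cos λ = 0.999974.
North component: ΔN = −sin φ cos λ·ΔX − sin φ sin λ·ΔY + cos φ·ΔZ = −(0.851106)(0.999974)(279.0) − (0.851106)(-0.007248)(-374.5) + (0.524993)(528.4) = 37.64 m.
1° of latitude spans 111000 m, so Δφ = 37.64 / 111000 × 3600 = 1.221″.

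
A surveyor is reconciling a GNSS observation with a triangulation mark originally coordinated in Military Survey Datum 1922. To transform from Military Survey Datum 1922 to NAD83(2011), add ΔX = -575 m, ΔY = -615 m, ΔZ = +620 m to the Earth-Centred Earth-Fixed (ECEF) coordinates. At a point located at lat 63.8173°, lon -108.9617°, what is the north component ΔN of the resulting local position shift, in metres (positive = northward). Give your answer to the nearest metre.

ΔN = -416 m

At φ = 63.8173°, λ = -108.9617°: sin φ = 0.897392, cos φ = 0.441235, sin λ = -0.945736, cos λ = -0.324936.
ΔN = −sin φ cos λ·ΔX − sin φ sin λ·ΔY + cos φ·ΔZ = −(0.897392)(-0.324936)(-575) − (0.897392)(-0.945736)(-615) + (0.441235)(620) = -416.05 m.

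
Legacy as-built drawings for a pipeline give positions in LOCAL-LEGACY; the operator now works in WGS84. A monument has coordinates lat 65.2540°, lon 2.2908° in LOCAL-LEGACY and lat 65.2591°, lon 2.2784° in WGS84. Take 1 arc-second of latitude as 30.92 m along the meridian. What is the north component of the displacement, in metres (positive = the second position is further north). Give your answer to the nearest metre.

Δφ = 65.2591° − 65.2540° = +0.0051°; Δλ = 2.2784° − 2.2908° = -0.0124°.
1° of latitude = 3600 × 30.92 = 111312 m.
ΔN = Δφ × 111312 = 567.7 m; ΔE = Δλ × 111312 × cos(65.2540°) = -0.0124 × 111312 × 0.418596 = -577.8 m.

ΔN = 568 m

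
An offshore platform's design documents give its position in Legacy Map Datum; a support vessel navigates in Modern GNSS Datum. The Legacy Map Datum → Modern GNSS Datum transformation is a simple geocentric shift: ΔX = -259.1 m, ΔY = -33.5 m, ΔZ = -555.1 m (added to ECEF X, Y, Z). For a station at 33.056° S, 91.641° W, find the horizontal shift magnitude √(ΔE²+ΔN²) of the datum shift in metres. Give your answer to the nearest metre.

513 m

The local east axis at (φ, λ) is (−sin λ, cos λ, 0), so ΔE = −sin(-91.641°)·(-259.1) + cos(-91.641°)·(-33.5) = -258.03 m.
The local north axis is (−sin φ cos λ, −sin φ sin λ, cos φ), giving ΔN = 4.047 + 18.265 − 465.250 = -442.94 m.
Horizontal magnitude = √(ΔE² + ΔN²) = √((-258.03)² + (-442.94)²) = 512.62 m.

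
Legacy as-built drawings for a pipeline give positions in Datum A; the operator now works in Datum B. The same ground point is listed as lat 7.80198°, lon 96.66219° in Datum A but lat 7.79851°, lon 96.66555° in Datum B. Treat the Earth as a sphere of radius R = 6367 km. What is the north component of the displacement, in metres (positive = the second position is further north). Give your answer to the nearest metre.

Δφ = 7.79851° − 7.80198° = -0.00347°; Δλ = 96.66555° − 96.66219° = +0.00336°.
1° along a meridian = πR/180 = 111125 m.
ΔN = Δφ × 111125 = -385.6 m; ΔE = Δλ × 111125 × cos(7.80198°) = +0.00336 × 111125 × 0.990743 = 369.9 m.

ΔN = -386 m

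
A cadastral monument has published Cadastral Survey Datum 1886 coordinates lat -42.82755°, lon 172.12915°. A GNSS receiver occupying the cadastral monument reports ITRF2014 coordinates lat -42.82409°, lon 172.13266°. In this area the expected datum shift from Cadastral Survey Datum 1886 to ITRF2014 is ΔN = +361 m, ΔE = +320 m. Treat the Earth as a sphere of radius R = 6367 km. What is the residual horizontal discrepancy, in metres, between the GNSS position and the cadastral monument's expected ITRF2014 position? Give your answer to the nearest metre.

41 m

Observed coordinate differences: Δφ = +0.00346°, Δλ = +0.00351°.
Converting to metres (1° lat = 111125 m, cos φ = 0.733403): observed ΔN = 384.5 m, observed ΔE = 286.1 m.
Subtracting the expected shift leaves a residual of 384.5 − (361) = 23.5 m north and 286.1 − (320) = -33.9 m east.
Residual distance = √(23.5² + (-33.9)²) = 41.3 m.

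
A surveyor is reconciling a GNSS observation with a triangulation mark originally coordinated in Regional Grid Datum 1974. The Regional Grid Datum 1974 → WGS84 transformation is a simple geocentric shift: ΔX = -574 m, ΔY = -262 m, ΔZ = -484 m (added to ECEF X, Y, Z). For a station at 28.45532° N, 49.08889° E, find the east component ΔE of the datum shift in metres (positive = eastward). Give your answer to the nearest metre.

ΔE = 262 m

The local east axis at (φ, λ) is (−sin λ, cos λ, 0), so ΔE = −sin(49.08889°)·(-574) + cos(49.08889°)·(-262) = 262.21 m.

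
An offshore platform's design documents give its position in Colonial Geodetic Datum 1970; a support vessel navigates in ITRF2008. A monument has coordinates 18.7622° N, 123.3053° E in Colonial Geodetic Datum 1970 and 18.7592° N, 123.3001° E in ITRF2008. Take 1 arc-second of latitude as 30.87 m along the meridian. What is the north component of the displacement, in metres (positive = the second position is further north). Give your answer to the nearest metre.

ΔN = -333 m

Δφ = 18.7592° − 18.7622° = -0.0030°; Δλ = 123.3001° − 123.3053° = -0.0052°.
1° of latitude = 3600 × 30.87 = 111132 m.
ΔN = Δφ × 111132 = -333.4 m; ΔE = Δλ × 111132 × cos(18.7622°) = -0.0052 × 111132 × 0.946862 = -547.2 m.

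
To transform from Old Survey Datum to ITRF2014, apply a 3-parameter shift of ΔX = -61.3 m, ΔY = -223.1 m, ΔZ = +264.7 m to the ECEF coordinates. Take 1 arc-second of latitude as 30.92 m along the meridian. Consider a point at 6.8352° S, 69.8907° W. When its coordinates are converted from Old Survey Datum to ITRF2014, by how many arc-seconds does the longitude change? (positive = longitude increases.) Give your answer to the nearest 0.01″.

Δλ = -4.37″

sin φ = -0.119014, cos φ = 0.992893, sin λ = -0.939038, cos λ = 0.343812.
East component: ΔE = −sin λ·ΔX + cos λ·ΔY = −(-0.939038)(-61.3) + (0.343812)(-223.1) = -134.27 m.
1° of latitude spans 3600 × 30.92 = 111312 m; at latitude φ, 1° of longitude spans that × cos φ = 110520.9 m, so Δλ = -134.27 / 110520.9 × 3600 = -4.374″.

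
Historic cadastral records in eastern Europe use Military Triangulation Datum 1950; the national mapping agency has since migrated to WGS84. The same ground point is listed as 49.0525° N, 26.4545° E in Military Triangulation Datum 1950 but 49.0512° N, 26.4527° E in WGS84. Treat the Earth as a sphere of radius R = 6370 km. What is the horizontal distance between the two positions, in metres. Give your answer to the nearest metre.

195 m

Δφ = 49.0512° − 49.0525° = -0.0013°; Δλ = 26.4527° − 26.4545° = -0.0018°.
1° along a meridian = πR/180 = 111177 m.
ΔN = Δφ × 111177 = -144.5 m; ΔE = Δλ × 111177 × cos(49.0525°) = -0.0018 × 111177 × 0.655367 = -131.2 m.
Distance = √(ΔE² + ΔN²) = √((-131.2)² + (-144.5)²) = 195.2 m.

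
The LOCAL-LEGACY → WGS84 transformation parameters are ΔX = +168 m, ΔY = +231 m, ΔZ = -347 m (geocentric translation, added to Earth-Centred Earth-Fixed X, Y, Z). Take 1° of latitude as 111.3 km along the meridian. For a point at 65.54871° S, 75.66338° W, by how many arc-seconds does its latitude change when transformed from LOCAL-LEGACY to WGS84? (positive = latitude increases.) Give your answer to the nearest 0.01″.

sin φ = -0.910313, cos φ = 0.413919, sin λ = -0.968858, cos λ = 0.247618.
North component: ΔN = −sin φ cos λ·ΔX − sin φ sin λ·ΔY + cos φ·ΔZ = −(-0.910313)(0.247618)(168) − (-0.910313)(-0.968858)(231) + (0.413919)(-347) = -309.49 m.
1° of latitude spans 111300 m, so Δφ = -309.49 / 111300 × 3600 = -10.011″.

Δφ = -10.01″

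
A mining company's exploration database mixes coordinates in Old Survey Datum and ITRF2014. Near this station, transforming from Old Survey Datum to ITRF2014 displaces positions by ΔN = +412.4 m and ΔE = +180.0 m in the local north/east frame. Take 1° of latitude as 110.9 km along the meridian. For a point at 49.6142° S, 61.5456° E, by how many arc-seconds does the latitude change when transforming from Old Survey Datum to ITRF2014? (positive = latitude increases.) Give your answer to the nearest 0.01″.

Δφ = 13.39″

1° of latitude = 110.9 km, so Δφ = 412.4 / 110900 = 0.0037187° = 13.387″.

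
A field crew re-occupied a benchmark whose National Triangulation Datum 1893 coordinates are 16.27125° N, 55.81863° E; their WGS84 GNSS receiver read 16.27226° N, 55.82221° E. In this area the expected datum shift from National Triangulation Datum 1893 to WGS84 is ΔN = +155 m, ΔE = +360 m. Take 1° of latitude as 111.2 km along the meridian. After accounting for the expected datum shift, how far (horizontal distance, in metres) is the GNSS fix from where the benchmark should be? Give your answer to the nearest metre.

48 m

Observed coordinate differences: Δφ = +0.00101°, Δλ = +0.00358°.
Converting to metres (1° lat = 111200 m, cos φ = 0.959946): observed ΔN = 112.3 m, observed ΔE = 382.2 m.
Subtracting the expected shift leaves a residual of 112.3 − (155) = -42.7 m north and 382.2 − (360) = 22.2 m east.
Residual distance = √((-42.7)² + 22.2²) = 48.1 m.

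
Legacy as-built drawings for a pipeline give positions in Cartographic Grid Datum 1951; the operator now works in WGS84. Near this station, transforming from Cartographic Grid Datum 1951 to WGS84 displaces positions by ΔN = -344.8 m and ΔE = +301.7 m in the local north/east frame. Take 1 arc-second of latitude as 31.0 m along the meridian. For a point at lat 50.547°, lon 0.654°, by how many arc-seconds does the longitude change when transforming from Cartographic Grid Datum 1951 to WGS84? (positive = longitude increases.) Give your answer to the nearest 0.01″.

Δλ = 15.32″

At latitude 50.547°, cos φ = 0.635445.
1″ of longitude at this latitude = 31.00 × cos φ = 19.6988 m, so Δλ = 301.7 / 19.6988 = 15.316″.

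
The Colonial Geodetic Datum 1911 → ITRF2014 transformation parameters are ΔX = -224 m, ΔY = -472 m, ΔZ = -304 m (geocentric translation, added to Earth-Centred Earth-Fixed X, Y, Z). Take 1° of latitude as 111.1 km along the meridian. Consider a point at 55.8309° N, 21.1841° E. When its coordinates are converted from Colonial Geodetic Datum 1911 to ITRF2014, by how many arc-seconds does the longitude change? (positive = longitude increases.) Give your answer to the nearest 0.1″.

Δλ = -20.7″

sin φ = 0.827384, cos φ = 0.561637, sin λ = 0.361366, cos λ = 0.932424.
East component: ΔE = −sin λ·ΔX + cos λ·ΔY = −(0.361366)(-224) + (0.932424)(-472) = -359.16 m.
1° of latitude spans 111100 m; at latitude φ, 1° of longitude spans that × cos φ = 62397.9 m, so Δλ = -359.16 / 62397.9 × 3600 = -20.721″.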